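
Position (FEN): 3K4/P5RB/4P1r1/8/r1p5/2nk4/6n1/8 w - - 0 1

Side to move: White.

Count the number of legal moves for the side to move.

White to move; king on d8.
In check: no.
Legal moves: Ke8, Kc8, Ke7, Kd7, Kc7, Bg8, Bxg6+, Rg8, Rf7, Re7, Rd7+, Rc7, Rb7, Rxg6, a8=Q, a8=R, a8=B, a8=N, e7.
Count: 19.

19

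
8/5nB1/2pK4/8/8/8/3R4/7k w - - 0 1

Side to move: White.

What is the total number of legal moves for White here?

6

White to move; king on d6.
In check: yes, from the black knight on f7.
Legal moves: Ke7, Kd7, Kc7, Ke6, Kxc6, Kc5.
Count: 6.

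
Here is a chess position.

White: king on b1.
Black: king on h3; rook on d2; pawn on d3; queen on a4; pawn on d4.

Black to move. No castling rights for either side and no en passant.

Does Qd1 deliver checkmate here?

After Qd1: white king on b1; in check: yes, from the black queen on d1.
King squares — a1: attacked by Qd1; c1: attacked by Qd1; a2: attacked by Rd2; b2: attacked by Rd2; c2: attacked by Qd1.
White has no legal moves → checkmate.

yes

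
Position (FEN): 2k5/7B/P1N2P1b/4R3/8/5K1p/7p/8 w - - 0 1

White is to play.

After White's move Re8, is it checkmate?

After Re8: black king on c8; in check: yes, from the white rook on e8.
Black has 2 legal replies: Kd7, Kc7.
In check but a legal move exists → not checkmate.

no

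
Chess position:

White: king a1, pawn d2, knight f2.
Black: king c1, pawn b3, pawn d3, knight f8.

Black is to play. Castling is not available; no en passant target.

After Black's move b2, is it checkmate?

After b2: white king on a1; in check: yes, from the black pawn on b2.
White has 1 legal reply: Ka2.
In check but a legal move exists → not checkmate.

no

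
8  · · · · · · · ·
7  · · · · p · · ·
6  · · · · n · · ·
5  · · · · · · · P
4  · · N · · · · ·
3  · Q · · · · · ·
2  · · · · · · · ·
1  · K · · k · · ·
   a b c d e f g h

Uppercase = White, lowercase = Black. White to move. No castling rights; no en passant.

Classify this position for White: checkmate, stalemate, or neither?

White to move; white king on b1.
In check: no.
Legal moves for White include: Nd6, Nb6, Ne5, Na5, Ne3, Na3, Nd2, Nb2, Qb8, Qb7, Qb6, Qb5, Qb4+, Qa4, Qh3, Qg3+, Qf3, Qe3+, ... (list truncated; more exist).
White has legal moves and is not in check → neither.

neither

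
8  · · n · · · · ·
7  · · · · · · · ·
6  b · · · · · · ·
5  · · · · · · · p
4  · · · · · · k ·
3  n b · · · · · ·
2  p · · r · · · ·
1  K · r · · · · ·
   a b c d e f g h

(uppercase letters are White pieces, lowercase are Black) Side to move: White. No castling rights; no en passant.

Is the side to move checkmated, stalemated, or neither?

White to move; white king on a1.
In check: yes, from the black rook on c1.
King squares — b1: attacked by Rc1; a2: attacked by Rd2; b2: attacked by Rd2.
Legal moves for White: none.
In check with no legal moves → checkmate.

checkmate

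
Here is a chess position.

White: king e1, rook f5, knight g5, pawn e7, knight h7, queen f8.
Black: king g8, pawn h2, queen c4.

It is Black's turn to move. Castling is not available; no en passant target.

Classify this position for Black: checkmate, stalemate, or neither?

Black to move; black king on g8.
In check: yes, from the white queen on f8.
King squares — f7: attacked by Rf5; g7: attacked by Qf8; h7: attacked by Ng5; f8: attacked by Rf5; h8: attacked by Qf8.
Legal moves for Black: none.
In check with no legal moves → checkmate.

checkmate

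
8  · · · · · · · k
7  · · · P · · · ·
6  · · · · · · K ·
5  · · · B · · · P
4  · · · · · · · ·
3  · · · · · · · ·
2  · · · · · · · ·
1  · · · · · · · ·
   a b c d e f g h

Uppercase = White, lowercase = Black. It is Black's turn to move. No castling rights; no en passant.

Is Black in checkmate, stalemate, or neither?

Black to move; black king on h8.
In check: no.
King squares — g7: attacked by Kg6; h7: attacked by Kg6; g8: attacked by Bd5.
Legal moves for Black: none.
Not in check and no legal moves → stalemate.

stalemate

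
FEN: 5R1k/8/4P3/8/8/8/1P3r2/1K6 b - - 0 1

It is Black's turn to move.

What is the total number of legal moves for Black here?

3

Black to move; king on h8.
In check: yes, from the white rook on f8.
Legal moves: Kh7, Kg7, Rxf8.
Count: 3.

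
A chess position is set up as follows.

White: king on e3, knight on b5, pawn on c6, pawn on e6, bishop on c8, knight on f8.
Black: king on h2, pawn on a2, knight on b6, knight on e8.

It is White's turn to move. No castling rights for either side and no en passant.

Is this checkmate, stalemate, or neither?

neither

White to move; white king on e3.
In check: no.
Legal moves for White include: Nh7, Nd7, Ng6, Bd7, Bb7, Ba6, Nc7, Na7, Nd6, Nd4, Nc3, Na3, Kf4, Ke4, Kd4, Kf3, Kd3, Kf2, ... (list truncated; more exist).
White has legal moves and is not in check → neither.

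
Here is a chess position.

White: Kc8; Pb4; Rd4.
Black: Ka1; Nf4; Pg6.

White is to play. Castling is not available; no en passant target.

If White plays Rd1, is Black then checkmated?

no

After Rd1: black king on a1; in check: yes, from the white rook on d1.
Black has 2 legal replies: Kb2, Ka2.
In check but a legal move exists → not checkmate.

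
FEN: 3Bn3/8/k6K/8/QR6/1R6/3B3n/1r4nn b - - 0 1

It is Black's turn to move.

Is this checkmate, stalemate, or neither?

checkmate

Black to move; black king on a6.
In check: yes, from the white queen on a4.
King squares — a5: attacked by Qa4; b5: attacked by Qa4; b6: attacked by Rb4; a7: attacked by Qa4; b7: attacked by Rb4.
Legal moves for Black: none.
In check with no legal moves → checkmate.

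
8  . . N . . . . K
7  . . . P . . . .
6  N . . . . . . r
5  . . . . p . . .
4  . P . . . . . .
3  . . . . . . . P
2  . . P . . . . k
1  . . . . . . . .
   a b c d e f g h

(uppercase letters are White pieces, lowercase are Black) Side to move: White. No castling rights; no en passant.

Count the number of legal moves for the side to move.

White to move; king on h8.
In check: yes, from the black rook on h6.
Legal moves: Kg8, Kg7.
Count: 2.

2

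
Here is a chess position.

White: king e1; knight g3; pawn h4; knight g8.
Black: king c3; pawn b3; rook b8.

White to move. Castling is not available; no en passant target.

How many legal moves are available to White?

14

White to move; king on e1.
In check: no.
Legal moves: Ne7, Nh6, Nf6, Nh5, Nf5, Ne4+, Ne2+, Nh1, Nf1, Kf2, Ke2, Kf1, Kd1, h5.
Count: 14.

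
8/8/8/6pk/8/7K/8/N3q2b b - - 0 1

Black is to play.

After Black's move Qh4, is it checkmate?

yes

After Qh4: white king on h3; in check: yes, from the black queen on h4.
King squares — g2: attacked by Bh1; h2: attacked by Qh4; g3: attacked by Qh4; g4: attacked by Qh4; h4: attacked by Pg5.
White has no legal moves → checkmate.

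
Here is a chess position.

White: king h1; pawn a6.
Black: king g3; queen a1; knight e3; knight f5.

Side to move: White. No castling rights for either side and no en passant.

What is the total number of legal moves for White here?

White to move; king on h1.
In check: yes, from the black queen on a1.
Legal moves: none.
Count: 0.

0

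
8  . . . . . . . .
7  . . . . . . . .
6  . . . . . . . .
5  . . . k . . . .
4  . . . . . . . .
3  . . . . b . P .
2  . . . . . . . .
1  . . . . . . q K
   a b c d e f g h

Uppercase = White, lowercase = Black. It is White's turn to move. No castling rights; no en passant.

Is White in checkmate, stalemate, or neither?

checkmate

White to move; white king on h1.
In check: yes, from the black queen on g1.
King squares — g1: attacked by Be3; g2: attacked by Qg1; h2: attacked by Qg1.
Legal moves for White: none.
In check with no legal moves → checkmate.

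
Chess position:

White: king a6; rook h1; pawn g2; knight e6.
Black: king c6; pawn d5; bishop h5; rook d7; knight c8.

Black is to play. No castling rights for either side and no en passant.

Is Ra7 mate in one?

After Ra7: white king on a6; in check: yes, from the black rook on a7.
King squares — a5: attacked by Ra7; b5: attacked by Kc6; b6: attacked by Kc6; a7: attacked by Nc8; b7: attacked by Kc6.
White has no legal moves → checkmate.

yes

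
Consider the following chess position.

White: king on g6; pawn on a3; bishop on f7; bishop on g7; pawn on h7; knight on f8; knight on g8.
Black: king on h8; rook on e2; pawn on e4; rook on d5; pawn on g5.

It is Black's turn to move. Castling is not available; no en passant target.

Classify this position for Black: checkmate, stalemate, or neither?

checkmate

Black to move; black king on h8.
In check: yes, from the white bishop on g7.
King squares — g7: attacked by Kg6; h7: attacked by Kg6; g8: attacked by Bf7.
Legal moves for Black: none.
In check with no legal moves → checkmate.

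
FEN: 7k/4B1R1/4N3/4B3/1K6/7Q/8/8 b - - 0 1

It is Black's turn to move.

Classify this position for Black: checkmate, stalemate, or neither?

Black to move; black king on h8.
In check: yes, from the white queen on h3.
King squares — g7: attacked by Be5; h7: attacked by Qh3; g8: attacked by Rg7.
Legal moves for Black: none.
In check with no legal moves → checkmate.

checkmate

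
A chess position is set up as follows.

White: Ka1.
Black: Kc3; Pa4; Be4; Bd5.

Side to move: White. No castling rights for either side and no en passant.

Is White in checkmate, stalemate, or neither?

stalemate

White to move; white king on a1.
In check: no.
King squares — b1: attacked by Be4; a2: attacked by Bd5; b2: attacked by Kc3.
Legal moves for White: none.
Not in check and no legal moves → stalemate.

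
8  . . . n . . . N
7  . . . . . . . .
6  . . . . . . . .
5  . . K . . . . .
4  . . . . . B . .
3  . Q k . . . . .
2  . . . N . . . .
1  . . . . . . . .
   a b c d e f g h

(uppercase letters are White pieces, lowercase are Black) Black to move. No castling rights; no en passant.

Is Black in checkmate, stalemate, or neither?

Black to move; black king on c3.
In check: yes, from the white queen on b3.
King squares — b2: attacked by Qb3; c2: attacked by Qb3; d2: attacked by Bf4; b3: attacked by Nd2; d3: attacked by Qb3; b4: attacked by Qb3; c4: attacked by Nd2; d4: attacked by Kc5.
Legal moves for Black: none.
In check with no legal moves → checkmate.

checkmate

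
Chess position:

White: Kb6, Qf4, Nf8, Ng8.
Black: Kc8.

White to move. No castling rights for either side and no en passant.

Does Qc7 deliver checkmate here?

After Qc7: black king on c8; in check: yes, from the white queen on c7.
King squares — b7: attacked by Kb6; c7: attacked by Kb6; d7: attacked by Qc7; b8: attacked by Qc7; d8: attacked by Qc7.
Black has no legal moves → checkmate.

yes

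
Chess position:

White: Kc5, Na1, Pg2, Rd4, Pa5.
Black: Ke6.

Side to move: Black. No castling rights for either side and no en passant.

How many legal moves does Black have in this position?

5

Black to move; king on e6.
In check: no.
Legal moves: Kf7, Ke7, Kf6, Kf5, Ke5.
Count: 5.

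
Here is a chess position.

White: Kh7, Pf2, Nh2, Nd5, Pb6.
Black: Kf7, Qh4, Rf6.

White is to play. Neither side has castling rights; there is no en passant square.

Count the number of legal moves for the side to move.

White to move; king on h7.
In check: yes, from the black queen on h4.
Legal moves: none.
Count: 0.

0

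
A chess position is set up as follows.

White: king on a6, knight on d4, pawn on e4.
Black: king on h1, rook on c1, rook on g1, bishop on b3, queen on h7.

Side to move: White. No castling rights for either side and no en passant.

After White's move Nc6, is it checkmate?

no

After Nc6: black king on h1; in check: no.
Black is not in check, so this cannot be checkmate.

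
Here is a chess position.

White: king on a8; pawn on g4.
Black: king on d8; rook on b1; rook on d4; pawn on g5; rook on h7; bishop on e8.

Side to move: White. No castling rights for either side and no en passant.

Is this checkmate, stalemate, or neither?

stalemate

White to move; white king on a8.
In check: no.
King squares — a7: attacked by Rh7; b7: attacked by Rb1; b8: attacked by Rb1.
Legal moves for White: none.
Not in check and no legal moves → stalemate.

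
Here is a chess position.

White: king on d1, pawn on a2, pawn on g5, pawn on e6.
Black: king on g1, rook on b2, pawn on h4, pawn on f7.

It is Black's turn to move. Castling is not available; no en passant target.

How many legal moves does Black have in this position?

23

Black to move; king on g1.
In check: no.
Legal moves: Rb8, Rb7, Rb6, Rb5, Rb4, Rb3, Rh2, Rg2, Rf2, Re2, Rd2+, Rc2, Rxa2, Rb1+, Kh2, Kg2, Kf2, Kh1, Kf1, fxe6, f6, h3, f5.
Count: 23.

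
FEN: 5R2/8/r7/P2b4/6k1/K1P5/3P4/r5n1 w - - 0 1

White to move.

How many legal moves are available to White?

2

White to move; king on a3.
In check: yes, from the black rook on a1.
Legal moves: Kb4, Kb2.
Count: 2.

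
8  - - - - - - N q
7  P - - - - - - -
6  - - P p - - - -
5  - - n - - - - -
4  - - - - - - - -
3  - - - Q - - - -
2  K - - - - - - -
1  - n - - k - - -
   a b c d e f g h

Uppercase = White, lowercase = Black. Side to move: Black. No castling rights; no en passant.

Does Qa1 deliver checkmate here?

no

After Qa1: white king on a2; in check: yes, from the black queen on a1.
White has 1 legal reply: Kxa1.
In check but a legal move exists → not checkmate.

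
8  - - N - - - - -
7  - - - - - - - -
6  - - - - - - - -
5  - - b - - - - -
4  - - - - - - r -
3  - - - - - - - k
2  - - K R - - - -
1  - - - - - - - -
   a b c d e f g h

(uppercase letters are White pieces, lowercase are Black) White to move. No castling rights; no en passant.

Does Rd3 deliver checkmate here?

no

After Rd3: black king on h3; in check: yes, from the white rook on d3.
Black has 5 legal replies: Kh4, Kh2, Kg2, Be3, Rg3.
In check but a legal move exists → not checkmate.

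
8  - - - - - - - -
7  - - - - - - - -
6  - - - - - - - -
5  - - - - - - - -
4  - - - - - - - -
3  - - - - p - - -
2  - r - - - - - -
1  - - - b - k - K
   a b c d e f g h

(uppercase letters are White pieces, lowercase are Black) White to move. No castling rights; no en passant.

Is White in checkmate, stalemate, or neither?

stalemate

White to move; white king on h1.
In check: no.
King squares — g1: attacked by Kf1; g2: attacked by Kf1; h2: attacked by Rb2.
Legal moves for White: none.
Not in check and no legal moves → stalemate.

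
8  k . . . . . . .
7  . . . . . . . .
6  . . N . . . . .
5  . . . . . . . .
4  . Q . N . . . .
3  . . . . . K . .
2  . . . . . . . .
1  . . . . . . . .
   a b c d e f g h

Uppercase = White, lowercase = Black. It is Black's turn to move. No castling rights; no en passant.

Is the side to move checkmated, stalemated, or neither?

stalemate

Black to move; black king on a8.
In check: no.
King squares — a7: attacked by Nc6; b7: attacked by Qb4; b8: attacked by Qb4.
Legal moves for Black: none.
Not in check and no legal moves → stalemate.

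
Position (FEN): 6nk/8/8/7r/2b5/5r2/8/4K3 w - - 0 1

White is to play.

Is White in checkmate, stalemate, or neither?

neither

White to move; white king on e1.
In check: no.
Legal moves for White: Kd2, Kd1.
White has 2 legal moves and is not in check → neither.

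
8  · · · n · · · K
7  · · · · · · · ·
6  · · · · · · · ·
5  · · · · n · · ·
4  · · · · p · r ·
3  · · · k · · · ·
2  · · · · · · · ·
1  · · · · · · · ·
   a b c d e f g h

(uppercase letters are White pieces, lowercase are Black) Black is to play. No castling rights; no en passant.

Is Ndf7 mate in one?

After Ndf7: white king on h8; in check: yes, from the black knight on f7.
White has 1 legal reply: Kh7.
In check but a legal move exists → not checkmate.

no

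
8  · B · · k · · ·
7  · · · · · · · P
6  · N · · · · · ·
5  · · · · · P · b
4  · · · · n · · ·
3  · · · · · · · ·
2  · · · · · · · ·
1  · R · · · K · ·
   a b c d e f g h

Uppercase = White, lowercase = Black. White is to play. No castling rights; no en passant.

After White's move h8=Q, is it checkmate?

no

After h8=Q: black king on e8; in check: yes, from the white queen on h8.
Black has 2 legal replies: Kf7, Ke7.
In check but a legal move exists → not checkmate.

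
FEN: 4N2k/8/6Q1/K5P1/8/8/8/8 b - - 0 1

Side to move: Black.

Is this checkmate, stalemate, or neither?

stalemate

Black to move; black king on h8.
In check: no.
King squares — g7: attacked by Qg6; h7: attacked by Qg6; g8: attacked by Qg6.
Legal moves for Black: none.
Not in check and no legal moves → stalemate.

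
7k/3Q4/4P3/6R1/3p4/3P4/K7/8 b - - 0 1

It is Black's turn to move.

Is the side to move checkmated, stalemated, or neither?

stalemate

Black to move; black king on h8.
In check: no.
King squares — g7: attacked by Rg5; h7: attacked by Qd7; g8: attacked by Rg5.
Legal moves for Black: none.
Not in check and no legal moves → stalemate.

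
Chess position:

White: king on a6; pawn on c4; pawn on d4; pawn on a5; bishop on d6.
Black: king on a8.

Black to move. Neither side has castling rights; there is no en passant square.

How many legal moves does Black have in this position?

0

Black to move; king on a8.
In check: no.
Legal moves: none.
Count: 0.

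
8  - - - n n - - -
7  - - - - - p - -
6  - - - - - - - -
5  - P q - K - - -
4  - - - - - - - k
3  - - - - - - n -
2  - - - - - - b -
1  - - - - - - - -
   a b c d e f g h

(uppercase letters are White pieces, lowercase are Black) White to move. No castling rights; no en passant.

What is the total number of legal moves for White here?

White to move; king on e5.
In check: yes, from the black queen on c5.
Legal moves: Kf4.
Count: 1.

1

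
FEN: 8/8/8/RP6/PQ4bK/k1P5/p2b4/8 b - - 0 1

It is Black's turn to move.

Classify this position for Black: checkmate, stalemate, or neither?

Black to move; black king on a3.
In check: yes, from the white queen on b4.
King squares — a2: own pawn; b2: attacked by Qb4; b3: attacked by Qb4; a4: attacked by Qb4; b4: attacked by Pc3.
Legal moves for Black: none.
In check with no legal moves → checkmate.

checkmate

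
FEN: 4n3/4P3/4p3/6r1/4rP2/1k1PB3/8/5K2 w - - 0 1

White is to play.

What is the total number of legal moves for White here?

15

White to move; king on f1.
In check: no.
Legal moves: Ba7, Bb6, Bc5, Bd4, Bf2, Bd2, Bg1, Bc1, Kf2, Ke2, Ke1, fxg5, dxe4, f5, d4.
Count: 15.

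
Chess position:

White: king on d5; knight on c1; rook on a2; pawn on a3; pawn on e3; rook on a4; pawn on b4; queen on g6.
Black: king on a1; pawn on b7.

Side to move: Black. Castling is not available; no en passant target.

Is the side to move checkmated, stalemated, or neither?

Black to move; black king on a1.
In check: yes, from the white rook on a2.
King squares — b1: attacked by Qg6; a2: attacked by Nc1; b2: attacked by Ra2.
Legal moves for Black: none.
In check with no legal moves → checkmate.

checkmate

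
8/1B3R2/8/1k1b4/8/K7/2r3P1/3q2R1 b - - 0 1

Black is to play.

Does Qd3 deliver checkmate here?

yes

After Qd3: white king on a3; in check: yes, from the black queen on d3.
King squares — a2: attacked by Rc2; b2: attacked by Rc2; b3: attacked by Qd3; a4: attacked by Kb5; b4: attacked by Kb5.
White has no legal moves → checkmate.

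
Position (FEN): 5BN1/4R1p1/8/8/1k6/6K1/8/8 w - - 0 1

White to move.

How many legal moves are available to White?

White to move; king on g3.
In check: no.
Legal moves: Nh6, Nf6, Bxg7, Re8+, Rxg7+, Rf7+, Rd7+, Rc7+, Rb7+, Ra7+, Re6+, Re5+, Re4+, Re3+, Re2+, Re1+, Kh4, Kg4, Kf4, Kh3, Kf3, Kh2, Kg2, Kf2.
Count: 24.

24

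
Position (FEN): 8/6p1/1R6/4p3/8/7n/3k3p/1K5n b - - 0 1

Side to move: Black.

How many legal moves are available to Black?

Black to move; king on d2.
In check: no.
Legal moves: Ng5, Nf4, N3f2, Ng1, Ke3, Kd3, Kc3, Ke2, Ke1, Kd1, Ng3, N1f2, g6, e4, g5.
Count: 15.

15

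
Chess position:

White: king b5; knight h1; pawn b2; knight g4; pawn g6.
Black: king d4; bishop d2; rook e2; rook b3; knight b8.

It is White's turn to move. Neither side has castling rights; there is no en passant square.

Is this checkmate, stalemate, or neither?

neither

White to move; white king on b5.
In check: yes, from the black rook on b3.
Legal moves for White: Ka4.
White is in check but has 1 legal move → neither.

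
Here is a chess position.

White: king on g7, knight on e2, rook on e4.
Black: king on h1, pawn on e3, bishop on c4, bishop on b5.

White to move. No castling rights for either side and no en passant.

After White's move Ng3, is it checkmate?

After Ng3: black king on h1; in check: yes, from the white knight on g3.
Black has 3 legal replies: Kh2, Kg2, Kg1.
In check but a legal move exists → not checkmate.

no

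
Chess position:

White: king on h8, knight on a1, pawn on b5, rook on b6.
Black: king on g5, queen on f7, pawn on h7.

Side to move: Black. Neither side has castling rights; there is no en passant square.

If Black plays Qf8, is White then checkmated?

After Qf8: white king on h8; in check: yes, from the black queen on f8.
White has 1 legal reply: Kxh7.
In check but a legal move exists → not checkmate.

no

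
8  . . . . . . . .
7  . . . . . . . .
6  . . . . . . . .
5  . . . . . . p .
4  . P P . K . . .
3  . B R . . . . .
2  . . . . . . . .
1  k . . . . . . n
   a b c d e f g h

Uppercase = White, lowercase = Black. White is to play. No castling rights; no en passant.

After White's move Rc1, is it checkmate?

no

After Rc1: black king on a1; in check: yes, from the white rook on c1.
Black has 1 legal reply: Kb2.
In check but a legal move exists → not checkmate.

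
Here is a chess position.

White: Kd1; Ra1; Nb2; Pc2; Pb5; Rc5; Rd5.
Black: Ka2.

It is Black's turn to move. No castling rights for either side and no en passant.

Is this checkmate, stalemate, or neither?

Black to move; black king on a2.
In check: yes, from the white rook on a1.
King squares — a1: available; b1: attacked by Ra1; b2: available; a3: attacked by Ra1; b3: attacked by Pc2.
Legal moves for Black: Kxb2, Kxa1.
Black is in check but has 2 legal moves → neither.

neither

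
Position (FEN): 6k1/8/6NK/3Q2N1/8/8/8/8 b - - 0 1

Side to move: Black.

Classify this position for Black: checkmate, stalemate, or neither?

checkmate

Black to move; black king on g8.
In check: yes, from the white queen on d5.
King squares — f7: attacked by Qd5; g7: attacked by Kh6; h7: attacked by Ng5; f8: attacked by Ng6; h8: attacked by Ng6.
Legal moves for Black: none.
In check with no legal moves → checkmate.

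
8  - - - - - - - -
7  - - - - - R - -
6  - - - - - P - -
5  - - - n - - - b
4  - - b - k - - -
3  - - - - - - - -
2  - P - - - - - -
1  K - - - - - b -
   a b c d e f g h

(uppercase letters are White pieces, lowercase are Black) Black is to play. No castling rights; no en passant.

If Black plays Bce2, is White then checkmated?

no

After Bce2: white king on a1; in check: no.
White is not in check, so this cannot be checkmate.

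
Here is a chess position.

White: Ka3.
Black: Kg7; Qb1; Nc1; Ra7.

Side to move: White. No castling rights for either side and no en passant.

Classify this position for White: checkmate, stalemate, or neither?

checkmate

White to move; white king on a3.
In check: yes, from the black rook on a7.
King squares — a2: attacked by Qb1; b2: attacked by Qb1; b3: attacked by Qb1; a4: attacked by Ra7; b4: attacked by Qb1.
Legal moves for White: none.
In check with no legal moves → checkmate.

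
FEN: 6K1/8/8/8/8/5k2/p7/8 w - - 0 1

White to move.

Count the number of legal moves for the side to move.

5

White to move; king on g8.
In check: no.
Legal moves: Kh8, Kf8, Kh7, Kg7, Kf7.
Count: 5.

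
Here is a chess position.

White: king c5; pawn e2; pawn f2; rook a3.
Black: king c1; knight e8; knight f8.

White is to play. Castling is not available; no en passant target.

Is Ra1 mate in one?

no

After Ra1: black king on c1; in check: yes, from the white rook on a1.
Black has 3 legal replies: Kd2, Kc2, Kb2.
In check but a legal move exists → not checkmate.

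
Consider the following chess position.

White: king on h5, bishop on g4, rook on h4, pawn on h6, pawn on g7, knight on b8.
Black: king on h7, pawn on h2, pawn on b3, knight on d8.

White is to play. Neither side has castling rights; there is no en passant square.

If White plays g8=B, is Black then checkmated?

no

After g8=B: black king on h7; in check: yes, from the white bishop on g8.
Black has 2 legal replies: Kh8, Kxg8.
In check but a legal move exists → not checkmate.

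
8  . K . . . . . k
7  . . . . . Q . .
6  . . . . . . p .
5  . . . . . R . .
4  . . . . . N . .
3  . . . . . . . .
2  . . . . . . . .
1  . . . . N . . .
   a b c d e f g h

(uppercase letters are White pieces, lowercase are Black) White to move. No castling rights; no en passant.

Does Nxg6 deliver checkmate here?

After Nxg6: black king on h8; in check: yes, from the white knight on g6.
King squares — g7: attacked by Qf7; h7: attacked by Qf7; g8: attacked by Qf7.
Black has no legal moves → checkmate.

yes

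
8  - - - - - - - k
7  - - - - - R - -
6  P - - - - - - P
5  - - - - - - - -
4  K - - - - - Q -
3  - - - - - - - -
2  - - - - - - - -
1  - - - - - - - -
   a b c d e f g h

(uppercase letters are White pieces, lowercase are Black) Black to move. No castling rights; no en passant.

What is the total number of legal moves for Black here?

Black to move; king on h8.
In check: no.
Legal moves: none.
Count: 0.

0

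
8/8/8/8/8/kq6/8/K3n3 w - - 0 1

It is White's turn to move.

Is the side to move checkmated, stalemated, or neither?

White to move; white king on a1.
In check: no.
King squares — b1: attacked by Qb3; a2: attacked by Ka3; b2: attacked by Ka3.
Legal moves for White: none.
Not in check and no legal moves → stalemate.

stalemate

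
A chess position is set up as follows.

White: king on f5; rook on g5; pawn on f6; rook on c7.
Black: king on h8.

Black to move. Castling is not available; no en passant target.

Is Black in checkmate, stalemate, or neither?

Black to move; black king on h8.
In check: no.
King squares — g7: attacked by Rg5; h7: attacked by Rc7; g8: attacked by Rg5.
Legal moves for Black: none.
Not in check and no legal moves → stalemate.

stalemate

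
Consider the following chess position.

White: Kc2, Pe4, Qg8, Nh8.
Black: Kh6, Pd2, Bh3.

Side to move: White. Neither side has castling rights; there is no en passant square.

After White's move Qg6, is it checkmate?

After Qg6: black king on h6; in check: yes, from the white queen on g6.
King squares — g5: attacked by Qg6; h5: attacked by Qg6; g6: attacked by Nh8; g7: attacked by Qg6; h7: attacked by Qg6.
Black has no legal moves → checkmate.

yes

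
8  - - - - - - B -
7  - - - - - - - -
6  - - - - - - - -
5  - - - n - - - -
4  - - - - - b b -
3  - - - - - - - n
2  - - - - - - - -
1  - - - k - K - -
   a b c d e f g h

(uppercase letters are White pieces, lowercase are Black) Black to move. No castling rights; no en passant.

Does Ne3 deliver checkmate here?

After Ne3: white king on f1; in check: yes, from the black knight on e3.
King squares — e1: attacked by Kd1; g1: attacked by Nh3; e2: attacked by Kd1; f2: attacked by Nh3; g2: attacked by Ne3.
White has no legal moves → checkmate.

yes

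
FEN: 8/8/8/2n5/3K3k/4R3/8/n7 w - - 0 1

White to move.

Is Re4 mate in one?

After Re4: black king on h4; in check: yes, from the white rook on e4.
Black has 5 legal replies: Kh5, Kg5, Kh3, Kg3, Nxe4.
In check but a legal move exists → not checkmate.

no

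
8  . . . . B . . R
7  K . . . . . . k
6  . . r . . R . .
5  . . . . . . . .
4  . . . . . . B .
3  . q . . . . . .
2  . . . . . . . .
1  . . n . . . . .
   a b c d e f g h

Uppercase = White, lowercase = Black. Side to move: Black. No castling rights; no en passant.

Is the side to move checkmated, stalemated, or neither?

neither

Black to move; black king on h7.
In check: yes, from the white rook on h8.
King squares — g6: attacked by Rf6; h6: attacked by Rf6; g7: available; g8: attacked by Rh8; h8: available.
Legal moves for Black: Kxh8, Kg7.
Black is in check but has 2 legal moves → neither.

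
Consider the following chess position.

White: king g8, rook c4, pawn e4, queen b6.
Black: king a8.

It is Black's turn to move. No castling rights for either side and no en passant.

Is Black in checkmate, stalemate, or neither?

stalemate

Black to move; black king on a8.
In check: no.
King squares — a7: attacked by Qb6; b7: attacked by Qb6; b8: attacked by Qb6.
Legal moves for Black: none.
Not in check and no legal moves → stalemate.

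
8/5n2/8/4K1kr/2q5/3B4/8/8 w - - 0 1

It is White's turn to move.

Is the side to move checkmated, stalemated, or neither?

checkmate

White to move; white king on e5.
In check: yes, from the black knight on f7.
King squares — d4: attacked by Qc4; e4: attacked by Qc4; f4: attacked by Qc4; d5: attacked by Qc4; f5: attacked by Kg5; d6: attacked by Nf7; e6: attacked by Qc4; f6: attacked by Kg5.
Legal moves for White: none.
In check with no legal moves → checkmate.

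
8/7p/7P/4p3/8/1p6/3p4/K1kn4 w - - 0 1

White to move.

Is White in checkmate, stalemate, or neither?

stalemate

White to move; white king on a1.
In check: no.
King squares — b1: attacked by Kc1; a2: attacked by Pb3; b2: attacked by Kc1.
Legal moves for White: none.
Not in check and no legal moves → stalemate.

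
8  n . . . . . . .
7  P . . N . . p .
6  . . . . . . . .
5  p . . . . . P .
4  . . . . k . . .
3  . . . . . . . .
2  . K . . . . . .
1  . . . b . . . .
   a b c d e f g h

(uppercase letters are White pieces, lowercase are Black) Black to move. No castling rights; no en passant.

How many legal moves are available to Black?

18

Black to move; king on e4.
In check: no.
Legal moves: Nc7, Nb6, Kf5, Kd5, Kf4, Kd4, Kf3, Ke3, Kd3, Bh5, Bg4, Ba4, Bf3, Bb3, Be2, Bc2, g6, a4.
Count: 18.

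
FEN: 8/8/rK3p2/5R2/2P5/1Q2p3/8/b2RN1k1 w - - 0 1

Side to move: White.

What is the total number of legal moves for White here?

White to move; king on b6.
In check: yes, from the black rook on a6.
Legal moves: Kc7, Kb7, Kxa6, Kc5, Kb5.
Count: 5.

5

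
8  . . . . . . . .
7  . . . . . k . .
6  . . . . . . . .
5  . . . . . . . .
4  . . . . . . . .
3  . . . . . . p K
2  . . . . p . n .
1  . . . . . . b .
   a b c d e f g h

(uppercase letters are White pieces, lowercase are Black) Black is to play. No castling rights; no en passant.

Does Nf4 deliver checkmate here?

no

After Nf4: white king on h3; in check: yes, from the black knight on f4.
White has 3 legal replies: Kh4, Kg4, Kxg3.
In check but a legal move exists → not checkmate.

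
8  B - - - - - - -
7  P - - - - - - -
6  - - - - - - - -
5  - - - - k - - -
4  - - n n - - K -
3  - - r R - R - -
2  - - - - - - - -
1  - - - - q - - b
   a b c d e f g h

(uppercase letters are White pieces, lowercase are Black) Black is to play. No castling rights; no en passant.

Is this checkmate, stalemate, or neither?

Black to move; black king on e5.
In check: no.
Legal moves for Black include: Ke6, Kd6, Ne6, Nc6, Nf5, Nb5, Nxf3, Nb3, Ne2, Nc2, Nd6, Nb6, Na5, Ne3+, Na3, Nd2, Nb2, Rxd3, ... (list truncated; more exist).
Black has legal moves and is not in check → neither.

neither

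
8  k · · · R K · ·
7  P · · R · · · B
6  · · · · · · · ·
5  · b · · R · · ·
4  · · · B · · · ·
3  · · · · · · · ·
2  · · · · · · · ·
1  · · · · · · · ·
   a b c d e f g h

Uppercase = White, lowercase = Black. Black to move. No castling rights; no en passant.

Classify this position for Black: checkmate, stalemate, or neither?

checkmate

Black to move; black king on a8.
In check: yes, from the white rook on e8.
King squares — a7: attacked by Bd4; b7: attacked by Rd7; b8: attacked by Pa7.
Legal moves for Black: none.
In check with no legal moves → checkmate.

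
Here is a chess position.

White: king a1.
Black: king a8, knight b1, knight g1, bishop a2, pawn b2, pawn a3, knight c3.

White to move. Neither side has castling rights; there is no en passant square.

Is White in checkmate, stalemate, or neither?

White to move; white king on a1.
In check: yes, from the black pawn on b2.
King squares — b1: attacked by Ba2; a2: attacked by Nc3; b2: attacked by Pa3.
Legal moves for White: none.
In check with no legal moves → checkmate.

checkmate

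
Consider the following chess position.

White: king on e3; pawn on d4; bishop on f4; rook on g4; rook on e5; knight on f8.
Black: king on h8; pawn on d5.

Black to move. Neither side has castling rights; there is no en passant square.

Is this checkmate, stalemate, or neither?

Black to move; black king on h8.
In check: no.
King squares — g7: attacked by Rg4; h7: attacked by Nf8; g8: attacked by Rg4.
Legal moves for Black: none.
Not in check and no legal moves → stalemate.

stalemate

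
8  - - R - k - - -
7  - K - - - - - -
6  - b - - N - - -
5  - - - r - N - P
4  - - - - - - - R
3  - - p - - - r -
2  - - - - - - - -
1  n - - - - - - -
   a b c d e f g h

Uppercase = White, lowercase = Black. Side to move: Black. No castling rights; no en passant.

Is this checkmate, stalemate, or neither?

neither

Black to move; black king on e8.
In check: yes, from the white rook on c8.
King squares — d7: available; e7: attacked by Nf5; f7: available; d8: attacked by Ne6; f8: attacked by Ne6.
Legal moves for Black: Kf7, Kd7, Bd8, Rd8.
Black is in check but has 4 legal moves → neither.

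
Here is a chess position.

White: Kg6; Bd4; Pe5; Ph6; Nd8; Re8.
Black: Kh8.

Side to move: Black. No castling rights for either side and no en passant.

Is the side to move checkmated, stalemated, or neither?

Black to move; black king on h8.
In check: yes, from the white rook on e8.
King squares — g7: attacked by Kg6; h7: attacked by Kg6; g8: attacked by Re8.
Legal moves for Black: none.
In check with no legal moves → checkmate.

checkmate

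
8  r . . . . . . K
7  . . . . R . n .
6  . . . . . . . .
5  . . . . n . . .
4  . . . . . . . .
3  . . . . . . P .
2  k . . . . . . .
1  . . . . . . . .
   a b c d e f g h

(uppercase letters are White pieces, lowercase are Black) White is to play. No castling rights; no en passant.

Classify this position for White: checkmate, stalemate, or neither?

neither

White to move; white king on h8.
In check: yes, from the black rook on a8.
King squares — g7: available; h7: available; g8: attacked by Ra8.
Legal moves for White: Kh7, Kxg7, Re8.
White is in check but has 3 legal moves → neither.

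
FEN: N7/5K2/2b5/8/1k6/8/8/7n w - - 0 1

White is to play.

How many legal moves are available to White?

9

White to move; king on f7.
In check: no.
Legal moves: Nc7, Nb6, Kg8, Kf8, Kg7, Ke7, Kg6, Kf6, Ke6.
Count: 9.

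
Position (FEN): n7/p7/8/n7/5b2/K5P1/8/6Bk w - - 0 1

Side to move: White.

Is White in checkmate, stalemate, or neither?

White to move; white king on a3.
In check: no.
Legal moves for White: Kb4, Ka4, Kb2, Ka2, Bxa7, Bb6, Bc5, Bd4, Be3, Bh2, Bf2, gxf4, g4.
White has 13 legal moves and is not in check → neither.

neither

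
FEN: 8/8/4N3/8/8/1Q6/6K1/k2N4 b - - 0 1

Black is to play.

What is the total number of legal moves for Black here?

Black to move; king on a1.
In check: no.
Legal moves: none.
Count: 0.

0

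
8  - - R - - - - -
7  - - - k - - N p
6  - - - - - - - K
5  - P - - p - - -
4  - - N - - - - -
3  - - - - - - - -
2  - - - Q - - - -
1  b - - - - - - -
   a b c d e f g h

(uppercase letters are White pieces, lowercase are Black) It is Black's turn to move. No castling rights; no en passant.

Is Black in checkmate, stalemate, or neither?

neither

Black to move; black king on d7.
In check: yes, from the white queen on d2.
King squares — c6: attacked by Pb5; d6: attacked by Qd2; e6: attacked by Ng7; c7: attacked by Rc8; e7: available; c8: available; d8: attacked by Qd2; e8: attacked by Ng7.
Legal moves for Black: Kxc8, Ke7, Bd4.
Black is in check but has 3 legal moves → neither.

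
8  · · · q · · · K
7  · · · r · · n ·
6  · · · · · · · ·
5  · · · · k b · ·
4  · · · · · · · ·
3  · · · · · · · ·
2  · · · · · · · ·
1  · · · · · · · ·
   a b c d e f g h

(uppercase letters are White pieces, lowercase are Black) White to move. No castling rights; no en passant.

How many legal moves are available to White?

0

White to move; king on h8.
In check: yes, from the black queen on d8.
Legal moves: none.
Count: 0.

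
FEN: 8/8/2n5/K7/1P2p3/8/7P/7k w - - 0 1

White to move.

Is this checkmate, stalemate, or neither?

White to move; white king on a5.
In check: yes, from the black knight on c6.
Legal moves for White: Kb6, Ka6, Kb5, Ka4.
White is in check but has 4 legal moves → neither.

neither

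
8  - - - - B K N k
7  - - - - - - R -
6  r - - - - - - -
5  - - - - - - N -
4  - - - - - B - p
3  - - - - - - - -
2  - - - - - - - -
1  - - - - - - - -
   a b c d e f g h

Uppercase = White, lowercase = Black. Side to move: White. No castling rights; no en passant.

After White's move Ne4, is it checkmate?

no

After Ne4: black king on h8; in check: no.
Black is not in check, so this cannot be checkmate.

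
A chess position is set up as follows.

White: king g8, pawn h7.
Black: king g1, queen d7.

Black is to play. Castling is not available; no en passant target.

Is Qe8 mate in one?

no

After Qe8: white king on g8; in check: yes, from the black queen on e8.
White has 1 legal reply: Kg7.
In check but a legal move exists → not checkmate.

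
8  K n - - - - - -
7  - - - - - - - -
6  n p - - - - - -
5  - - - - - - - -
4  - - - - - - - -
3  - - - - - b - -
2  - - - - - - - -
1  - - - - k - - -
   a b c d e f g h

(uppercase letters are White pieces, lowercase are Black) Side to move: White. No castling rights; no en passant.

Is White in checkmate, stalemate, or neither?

White to move; white king on a8.
In check: yes, from the black bishop on f3.
Legal moves for White: Ka7.
White is in check but has 1 legal move → neither.

neither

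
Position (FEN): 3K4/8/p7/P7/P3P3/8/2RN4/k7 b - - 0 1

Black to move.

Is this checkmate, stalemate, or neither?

stalemate

Black to move; black king on a1.
In check: no.
King squares — b1: attacked by Nd2; a2: attacked by Rc2; b2: attacked by Rc2.
Legal moves for Black: none.
Not in check and no legal moves → stalemate.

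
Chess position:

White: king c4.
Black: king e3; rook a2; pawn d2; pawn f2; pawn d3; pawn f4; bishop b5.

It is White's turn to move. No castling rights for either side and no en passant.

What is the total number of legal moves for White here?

6

White to move; king on c4.
In check: yes, from the black bishop on b5.
Legal moves: Kd5, Kc5, Kxb5, Kb4, Kc3, Kb3.
Count: 6.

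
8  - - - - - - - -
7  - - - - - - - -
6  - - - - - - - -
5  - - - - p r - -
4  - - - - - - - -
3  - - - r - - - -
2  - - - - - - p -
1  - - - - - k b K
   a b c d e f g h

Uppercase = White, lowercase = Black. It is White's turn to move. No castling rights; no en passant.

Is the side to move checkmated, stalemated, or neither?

White to move; white king on h1.
In check: yes, from the black pawn on g2.
King squares — g1: attacked by Kf1; g2: attacked by Kf1; h2: attacked by Bg1.
Legal moves for White: none.
In check with no legal moves → checkmate.

checkmate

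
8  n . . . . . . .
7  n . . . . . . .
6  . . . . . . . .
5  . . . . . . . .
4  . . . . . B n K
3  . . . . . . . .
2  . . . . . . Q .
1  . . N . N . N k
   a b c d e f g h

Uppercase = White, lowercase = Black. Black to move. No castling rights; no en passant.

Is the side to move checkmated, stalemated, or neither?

checkmate

Black to move; black king on h1.
In check: yes, from the white queen on g2.
King squares — g1: attacked by Qg2; g2: attacked by Ne1; h2: attacked by Qg2.
Legal moves for Black: none.
In check with no legal moves → checkmate.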